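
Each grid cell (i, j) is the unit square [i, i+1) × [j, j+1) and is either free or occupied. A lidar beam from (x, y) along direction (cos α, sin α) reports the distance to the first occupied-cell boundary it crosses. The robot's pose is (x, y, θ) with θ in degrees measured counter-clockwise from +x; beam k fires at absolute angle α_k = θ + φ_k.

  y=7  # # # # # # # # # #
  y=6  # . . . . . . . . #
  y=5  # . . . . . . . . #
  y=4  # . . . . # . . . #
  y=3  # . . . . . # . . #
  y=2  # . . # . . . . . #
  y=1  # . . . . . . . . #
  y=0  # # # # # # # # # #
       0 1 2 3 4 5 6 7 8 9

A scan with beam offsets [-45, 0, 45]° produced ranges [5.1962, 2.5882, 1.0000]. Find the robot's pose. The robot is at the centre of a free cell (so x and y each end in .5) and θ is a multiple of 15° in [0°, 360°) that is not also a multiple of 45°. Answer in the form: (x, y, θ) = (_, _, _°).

(x, y, θ) = (4.5, 1.5, 75°)

Enumerate (i+0.5, j+0.5, θ) over the 45 free cells and 16 admissible headings. For each, cast all 3 beams and compare to the given ranges.
  (6.5, 1.5, 345°): beam 1 = 0.5774 ≠ 5.1962 ✗
  (3.5, 1.5, 330°): beam 1 = 0.5176 ≠ 5.1962 ✗
  (2.5, 3.5, 300°): beam 1 = 2.5882 ≠ 5.1962 ✗
  (5.5, 1.5, 300°): beam 1 = 0.5176 ≠ 5.1962 ✗
  …
  (4.5, 1.5, 75°): r_1=5.1962, r_2=2.5882, r_3=1.0000 — all match ✓
Only this pose fits every beam.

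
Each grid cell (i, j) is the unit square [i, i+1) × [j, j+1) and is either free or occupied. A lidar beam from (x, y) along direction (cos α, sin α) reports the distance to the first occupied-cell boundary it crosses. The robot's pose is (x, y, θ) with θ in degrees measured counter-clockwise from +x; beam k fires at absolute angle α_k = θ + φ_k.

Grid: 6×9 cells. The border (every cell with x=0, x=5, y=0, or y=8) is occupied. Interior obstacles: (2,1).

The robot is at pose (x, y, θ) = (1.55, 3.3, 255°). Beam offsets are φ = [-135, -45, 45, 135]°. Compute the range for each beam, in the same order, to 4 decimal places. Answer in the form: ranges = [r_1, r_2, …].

ranges = [1.1000, 0.6351, 1.5011, 3.9837]

beam 1: φ=-135°, α=120°
  cosα=-0.5000 sinα=0.8660 | (1,3) | tMaxX 1.1000 tMaxY 0.8083 | tΔX 2.0000 tΔY 1.1547
    t=0.8083 [y] (1,4)
    t=1.1000 [x] (0,4) — stop
  → r_1 = 1.1000
beam 2: φ=-45°, α=210°
  cosα=-0.8660 sinα=-0.5000 | (1,3) | tMaxX 0.6351 tMaxY 0.6000 | tΔX 1.1547 tΔY 2.0000
    t=0.6000 [y] (1,2)
    t=0.6351 [x] (0,2) — stop
  → r_2 = 0.6351
beam 3: φ=45°, α=300°
  cosα=0.5000 sinα=-0.8660 | (1,3) | tMaxX 0.9000 tMaxY 0.3464 | tΔX 2.0000 tΔY 1.1547
    t=0.3464 [y] (1,2)
    t=0.9000 [x] (2,2)
    t=1.5011 [y] (2,1) — stop
  → r_3 = 1.5011
beam 4: φ=135°, α=30°
  cosα=0.8660 sinα=0.5000 | (1,3) | tMaxX 0.5196 tMaxY 1.4000 | tΔX 1.1547 tΔY 2.0000
    t=0.5196 [x] (2,3)
    t=1.4000 [y] (2,4)
    t=1.6743 [x] (3,4)
    t=2.8290 [x] (4,4)
    t=3.4000 [y] (4,5)
    t=3.9837 [x] (5,5) — stop
  → r_4 = 3.9837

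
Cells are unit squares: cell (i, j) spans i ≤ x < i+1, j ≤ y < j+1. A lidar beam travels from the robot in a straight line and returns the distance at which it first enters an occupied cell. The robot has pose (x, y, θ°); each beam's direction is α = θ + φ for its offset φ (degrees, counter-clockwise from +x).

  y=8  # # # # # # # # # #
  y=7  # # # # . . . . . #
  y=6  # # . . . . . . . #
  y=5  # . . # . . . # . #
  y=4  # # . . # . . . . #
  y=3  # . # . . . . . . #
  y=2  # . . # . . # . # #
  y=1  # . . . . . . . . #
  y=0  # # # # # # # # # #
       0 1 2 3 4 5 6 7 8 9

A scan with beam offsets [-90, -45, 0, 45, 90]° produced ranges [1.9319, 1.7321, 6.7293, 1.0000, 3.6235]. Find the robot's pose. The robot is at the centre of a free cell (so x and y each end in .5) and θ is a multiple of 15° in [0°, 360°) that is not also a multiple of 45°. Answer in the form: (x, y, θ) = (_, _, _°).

(x, y, θ) = (4.5, 1.5, 75°)

Candidates: 44 free-cell centres × 16 headings = 704 poses. Raycast each; keep the one whose scan matches to 4 dp.
  (6.5, 1.5, 330°): beam 1 = 0.5774 ≠ 1.9319 ✗
  (5.5, 4.5, 60°): beam 1 = 3.0000 ≠ 1.9319 ✗
  (7.5, 6.5, 105°): beam 1 = 1.5529 ≠ 1.9319 ✗
  (2.5, 6.5, 345°): beam 2 = 1.0000 ≠ 1.7321 ✗
  (1.5, 5.5, 240°): beam 1 = 0.5774 ≠ 1.9319 ✗
  …
  (4.5, 1.5, 75°): r_1=1.9319, r_2=1.7321, r_3=6.7293, r_4=1.0000, r_5=3.6235 — all match ✓
Only this pose fits every beam.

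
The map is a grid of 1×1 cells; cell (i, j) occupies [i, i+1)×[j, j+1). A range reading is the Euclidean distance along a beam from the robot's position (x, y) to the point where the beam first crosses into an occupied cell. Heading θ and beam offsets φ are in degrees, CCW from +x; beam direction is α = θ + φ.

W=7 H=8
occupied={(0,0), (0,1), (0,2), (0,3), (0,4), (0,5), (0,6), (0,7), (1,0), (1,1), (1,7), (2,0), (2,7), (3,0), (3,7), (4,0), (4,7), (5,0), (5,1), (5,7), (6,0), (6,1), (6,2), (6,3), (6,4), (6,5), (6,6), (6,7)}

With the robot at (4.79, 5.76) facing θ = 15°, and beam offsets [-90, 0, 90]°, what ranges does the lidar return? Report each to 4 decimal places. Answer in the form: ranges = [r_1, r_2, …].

ranges = [3.8926, 1.2527, 1.2837]

beam 1: φ=-90°, α=285°
  cosα=0.2588 sinα=-0.9659 | (4,5) | tMaxX 0.8114 tMaxY 0.7868 | tΔX 3.8637 tΔY 1.0353
    t=0.7868 [y] (4,4)
    t=0.8114 [x] (5,4)
    t=1.8221 [y] (5,3)
    t=2.8574 [y] (5,2)
    t=3.8926 [y] (5,1) — stop
  → r_1 = 3.8926
beam 2: φ=0°, α=15°
  cosα=0.9659 sinα=0.2588 | (4,5) | tMaxX 0.2174 tMaxY 0.9273 | tΔX 1.0353 tΔY 3.8637
    t=0.2174 [x] (5,5)
    t=0.9273 [y] (5,6)
    t=1.2527 [x] (6,6) — stop
  → r_2 = 1.2527
beam 3: φ=90°, α=105°
  cosα=-0.2588 sinα=0.9659 | (4,5) | tMaxX 3.0523 tMaxY 0.2485 | tΔX 3.8637 tΔY 1.0353
    t=0.2485 [y] (4,6)
    t=1.2837 [y] (4,7) — stop
  → r_3 = 1.2837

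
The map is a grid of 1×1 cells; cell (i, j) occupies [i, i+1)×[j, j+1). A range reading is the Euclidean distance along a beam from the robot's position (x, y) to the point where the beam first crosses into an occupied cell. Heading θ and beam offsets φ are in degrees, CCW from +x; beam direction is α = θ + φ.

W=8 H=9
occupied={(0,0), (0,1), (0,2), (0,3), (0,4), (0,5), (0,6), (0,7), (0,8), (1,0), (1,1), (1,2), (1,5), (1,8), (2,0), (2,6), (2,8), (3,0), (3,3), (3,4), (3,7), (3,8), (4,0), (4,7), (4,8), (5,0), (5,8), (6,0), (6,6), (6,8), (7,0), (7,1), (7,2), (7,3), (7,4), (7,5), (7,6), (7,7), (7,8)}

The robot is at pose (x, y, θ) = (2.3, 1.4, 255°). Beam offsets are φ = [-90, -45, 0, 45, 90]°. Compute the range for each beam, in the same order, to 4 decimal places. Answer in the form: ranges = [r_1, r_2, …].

beam 1: φ=-90°, α=165°
  direction (-0.9659, 0.2588); cell (2,1); t to first gridline: x 0.3106, y 2.3182 (then +1.0353 / +3.8637)
    (1,1) via x @ 0.3106  # hit
  → r_1 = 0.3106
beam 2: φ=-45°, α=210°
  direction (-0.8660, -0.5000); cell (2,1); t to first gridline: x 0.3464, y 0.8000 (then +1.1547 / +2.0000)
    (1,1) via x @ 0.3464  # hit
  → r_2 = 0.3464
beam 3: φ=0°, α=255°
  direction (-0.2588, -0.9659); cell (2,1); t to first gridline: x 1.1591, y 0.4141 (then +3.8637 / +1.0353)
    (2,0) via y @ 0.4141  # hit
  → r_3 = 0.4141
beam 4: φ=45°, α=300°
  direction (0.5000, -0.8660); cell (2,1); t to first gridline: x 1.4000, y 0.4619 (then +2.0000 / +1.1547)
    (2,0) via y @ 0.4619  # hit
  → r_4 = 0.4619
beam 5: φ=90°, α=345°
  direction (0.9659, -0.2588); cell (2,1); t to first gridline: x 0.7247, y 1.5455 (then +1.0353 / +3.8637)
    (3,1) via x @ 0.7247
    (3,0) via y @ 1.5455  # hit
  → r_5 = 1.5455

ranges = [0.3106, 0.3464, 0.4141, 0.4619, 1.5455]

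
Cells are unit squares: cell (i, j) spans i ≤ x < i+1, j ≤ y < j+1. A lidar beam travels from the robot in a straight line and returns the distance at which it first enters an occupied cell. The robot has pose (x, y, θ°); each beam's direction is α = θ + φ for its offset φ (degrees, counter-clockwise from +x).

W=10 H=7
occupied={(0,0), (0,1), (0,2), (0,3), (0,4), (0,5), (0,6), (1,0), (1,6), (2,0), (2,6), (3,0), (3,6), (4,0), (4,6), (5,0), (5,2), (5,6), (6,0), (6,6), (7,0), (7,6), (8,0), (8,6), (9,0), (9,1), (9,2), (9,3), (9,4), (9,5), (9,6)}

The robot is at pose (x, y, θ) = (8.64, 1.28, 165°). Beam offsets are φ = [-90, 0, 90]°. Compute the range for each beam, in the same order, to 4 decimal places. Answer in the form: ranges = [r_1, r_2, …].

beam 1: φ=-90°, α=75°
  direction (0.2588, 0.9659); cell (8,1); t to first gridline: x 1.3909, y 0.7454 (then +3.8637 / +1.0353)
    (8,2) via y @ 0.7454
    (9,2) via x @ 1.3909  # hit
  → r_1 = 1.3909
beam 2: φ=0°, α=165°
  direction (-0.9659, 0.2588); cell (8,1); t to first gridline: x 0.6626, y 2.7819 (then +1.0353 / +3.8637)
    (7,1) via x @ 0.6626
    (6,1) via x @ 1.6979
    (5,1) via x @ 2.7331
    (5,2) via y @ 2.7819  # hit
  → r_2 = 2.7819
beam 3: φ=90°, α=255°
  direction (-0.2588, -0.9659); cell (8,1); t to first gridline: x 2.4728, y 0.2899 (then +3.8637 / +1.0353)
    (8,0) via y @ 0.2899  # hit
  → r_3 = 0.2899

ranges = [1.3909, 2.7819, 0.2899]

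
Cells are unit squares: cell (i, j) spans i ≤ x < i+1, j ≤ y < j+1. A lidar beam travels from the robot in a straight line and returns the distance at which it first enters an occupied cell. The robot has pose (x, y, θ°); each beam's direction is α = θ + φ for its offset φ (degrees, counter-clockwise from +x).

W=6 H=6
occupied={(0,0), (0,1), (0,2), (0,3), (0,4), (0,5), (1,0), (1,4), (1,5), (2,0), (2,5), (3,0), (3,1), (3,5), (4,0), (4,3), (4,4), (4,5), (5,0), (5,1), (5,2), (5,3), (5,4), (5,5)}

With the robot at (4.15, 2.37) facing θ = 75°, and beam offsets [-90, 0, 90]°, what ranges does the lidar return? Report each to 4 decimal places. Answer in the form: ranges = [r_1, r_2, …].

ranges = [0.8800, 0.6522, 3.2611]

beam 1: φ=-90°, α=345°
  cosα=0.9659 sinα=-0.2588 | (4,2) | tMaxX 0.8800 tMaxY 1.4296 | tΔX 1.0353 tΔY 3.8637
    t=0.8800 [x] (5,2) — stop
  → r_1 = 0.8800
beam 2: φ=0°, α=75°
  cosα=0.2588 sinα=0.9659 | (4,2) | tMaxX 3.2841 tMaxY 0.6522 | tΔX 3.8637 tΔY 1.0353
    t=0.6522 [y] (4,3) — stop
  → r_2 = 0.6522
beam 3: φ=90°, α=165°
  cosα=-0.9659 sinα=0.2588 | (4,2) | tMaxX 0.1553 tMaxY 2.4341 | tΔX 1.0353 tΔY 3.8637
    t=0.1553 [x] (3,2)
    t=1.1906 [x] (2,2)
    t=2.2258 [x] (1,2)
    t=2.4341 [y] (1,3)
    t=3.2611 [x] (0,3) — stop
  → r_3 = 3.2611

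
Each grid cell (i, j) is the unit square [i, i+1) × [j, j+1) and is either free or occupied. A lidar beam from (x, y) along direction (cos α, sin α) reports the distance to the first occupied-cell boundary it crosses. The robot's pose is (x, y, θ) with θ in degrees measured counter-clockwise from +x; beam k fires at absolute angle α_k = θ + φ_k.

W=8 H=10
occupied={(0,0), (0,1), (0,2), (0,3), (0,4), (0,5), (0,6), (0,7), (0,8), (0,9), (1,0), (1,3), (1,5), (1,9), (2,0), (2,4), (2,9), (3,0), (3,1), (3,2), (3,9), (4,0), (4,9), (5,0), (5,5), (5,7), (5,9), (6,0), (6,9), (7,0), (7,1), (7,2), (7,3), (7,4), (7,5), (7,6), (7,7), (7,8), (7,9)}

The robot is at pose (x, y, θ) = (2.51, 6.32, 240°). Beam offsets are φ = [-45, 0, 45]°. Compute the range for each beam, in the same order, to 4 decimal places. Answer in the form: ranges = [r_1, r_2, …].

ranges = [1.2364, 1.0200, 1.3666]

beam 1: φ=-45°, α=195°
  direction (-0.9659, -0.2588); cell (2,6); t to first gridline: x 0.5280, y 1.2364 (then +1.0353 / +3.8637)
    (1,6) via x @ 0.5280
    (1,5) via y @ 1.2364  # hit
  → r_1 = 1.2364
beam 2: φ=0°, α=240°
  direction (-0.5000, -0.8660); cell (2,6); t to first gridline: x 1.0200, y 0.3695 (then +2.0000 / +1.1547)
    (2,5) via y @ 0.3695
    (1,5) via x @ 1.0200  # hit
  → r_2 = 1.0200
beam 3: φ=45°, α=285°
  direction (0.2588, -0.9659); cell (2,6); t to first gridline: x 1.8932, y 0.3313 (then +3.8637 / +1.0353)
    (2,5) via y @ 0.3313
    (2,4) via y @ 1.3666  # hit
  → r_3 = 1.3666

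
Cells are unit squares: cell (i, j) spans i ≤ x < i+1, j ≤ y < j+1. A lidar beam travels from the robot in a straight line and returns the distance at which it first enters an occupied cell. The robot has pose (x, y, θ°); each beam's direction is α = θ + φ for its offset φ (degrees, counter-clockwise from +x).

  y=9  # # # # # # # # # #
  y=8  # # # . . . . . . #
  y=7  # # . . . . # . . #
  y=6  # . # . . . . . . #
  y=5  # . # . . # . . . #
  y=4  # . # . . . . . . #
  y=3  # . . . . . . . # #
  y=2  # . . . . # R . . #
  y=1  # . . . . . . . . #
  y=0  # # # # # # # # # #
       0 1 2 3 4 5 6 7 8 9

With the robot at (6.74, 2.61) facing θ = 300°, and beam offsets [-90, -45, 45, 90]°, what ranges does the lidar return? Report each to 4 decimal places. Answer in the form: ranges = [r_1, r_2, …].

beam 1: φ=-90°, α=210°
  dir = (cos 210°, sin 210°) = (-0.8660, -0.5000); from cell (6,2)
  next x-line at t=0.8545, next y-line at t=1.2200; Δt_x=1.1547, Δt_y=2.0000
    x: enter (5,2) at t=0.8545 ← occupied
  → r_1 = 0.8545
beam 2: φ=-45°, α=255°
  dir = (cos 255°, sin 255°) = (-0.2588, -0.9659); from cell (6,2)
  next x-line at t=2.8591, next y-line at t=0.6315; Δt_x=3.8637, Δt_y=1.0353
    y: enter (6,1) at t=0.6315
    y: enter (6,0) at t=1.6668 ← occupied
  → r_2 = 1.6668
beam 3: φ=45°, α=345°
  dir = (cos 345°, sin 345°) = (0.9659, -0.2588); from cell (6,2)
  next x-line at t=0.2692, next y-line at t=2.3569; Δt_x=1.0353, Δt_y=3.8637
    x: enter (7,2) at t=0.2692
    x: enter (8,2) at t=1.3044
    x: enter (9,2) at t=2.3397 ← occupied
  → r_3 = 2.3397
beam 4: φ=90°, α=30°
  dir = (cos 30°, sin 30°) = (0.8660, 0.5000); from cell (6,2)
  next x-line at t=0.3002, next y-line at t=0.7800; Δt_x=1.1547, Δt_y=2.0000
    x: enter (7,2) at t=0.3002
    y: enter (7,3) at t=0.7800
    x: enter (8,3) at t=1.4549 ← occupied
  → r_4 = 1.4549

ranges = [0.8545, 1.6668, 2.3397, 1.4549]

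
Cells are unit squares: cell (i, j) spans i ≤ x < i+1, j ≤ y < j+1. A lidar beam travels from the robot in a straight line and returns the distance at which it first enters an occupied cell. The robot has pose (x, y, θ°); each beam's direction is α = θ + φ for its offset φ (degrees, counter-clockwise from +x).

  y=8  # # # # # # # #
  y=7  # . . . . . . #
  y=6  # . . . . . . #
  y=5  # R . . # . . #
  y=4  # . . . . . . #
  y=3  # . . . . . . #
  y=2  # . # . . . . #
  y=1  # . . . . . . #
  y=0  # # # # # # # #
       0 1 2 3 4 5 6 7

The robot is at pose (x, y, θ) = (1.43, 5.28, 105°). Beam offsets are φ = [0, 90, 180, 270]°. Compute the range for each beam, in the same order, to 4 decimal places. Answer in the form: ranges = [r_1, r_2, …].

ranges = [1.6614, 0.4452, 2.3604, 2.6607]

beam 1: φ=0°, α=105°
  direction (-0.2588, 0.9659); cell (1,5); t to first gridline: x 1.6614, y 0.7454 (then +3.8637 / +1.0353)
    (1,6) via y @ 0.7454
    (0,6) via x @ 1.6614  # hit
  → r_1 = 1.6614
beam 2: φ=90°, α=195°
  direction (-0.9659, -0.2588); cell (1,5); t to first gridline: x 0.4452, y 1.0818 (then +1.0353 / +3.8637)
    (0,5) via x @ 0.4452  # hit
  → r_2 = 0.4452
beam 3: φ=180°, α=285°
  direction (0.2588, -0.9659); cell (1,5); t to first gridline: x 2.2023, y 0.2899 (then +3.8637 / +1.0353)
    (1,4) via y @ 0.2899
    (1,3) via y @ 1.3252
    (2,3) via x @ 2.2023
    (2,2) via y @ 2.3604  # hit
  → r_3 = 2.3604
beam 4: φ=270°, α=15°
  direction (0.9659, 0.2588); cell (1,5); t to first gridline: x 0.5901, y 2.7819 (then +1.0353 / +3.8637)
    (2,5) via x @ 0.5901
    (3,5) via x @ 1.6254
    (4,5) via x @ 2.6607  # hit
  → r_4 = 2.6607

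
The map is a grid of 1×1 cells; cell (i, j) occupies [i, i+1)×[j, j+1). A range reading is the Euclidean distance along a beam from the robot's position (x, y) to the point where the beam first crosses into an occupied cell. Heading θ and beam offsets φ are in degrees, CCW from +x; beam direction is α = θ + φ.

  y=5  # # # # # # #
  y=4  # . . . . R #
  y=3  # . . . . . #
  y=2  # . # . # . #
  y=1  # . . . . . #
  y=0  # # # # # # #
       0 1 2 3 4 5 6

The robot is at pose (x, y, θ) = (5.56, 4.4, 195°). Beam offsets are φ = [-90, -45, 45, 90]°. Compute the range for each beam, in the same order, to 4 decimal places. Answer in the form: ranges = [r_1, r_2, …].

ranges = [0.6212, 1.2000, 1.6166, 1.7000]

beam 1: φ=-90°, α=105°
  direction (-0.2588, 0.9659); cell (5,4); t to first gridline: x 2.1637, y 0.6212 (then +3.8637 / +1.0353)
    (5,5) via y @ 0.6212  # hit
  → r_1 = 0.6212
beam 2: φ=-45°, α=150°
  direction (-0.8660, 0.5000); cell (5,4); t to first gridline: x 0.6466, y 1.2000 (then +1.1547 / +2.0000)
    (4,4) via x @ 0.6466
    (4,5) via y @ 1.2000  # hit
  → r_2 = 1.2000
beam 3: φ=45°, α=240°
  direction (-0.5000, -0.8660); cell (5,4); t to first gridline: x 1.1200, y 0.4619 (then +2.0000 / +1.1547)
    (5,3) via y @ 0.4619
    (4,3) via x @ 1.1200
    (4,2) via y @ 1.6166  # hit
  → r_3 = 1.6166
beam 4: φ=90°, α=285°
  direction (0.2588, -0.9659); cell (5,4); t to first gridline: x 1.7000, y 0.4141 (then +3.8637 / +1.0353)
    (5,3) via y @ 0.4141
    (5,2) via y @ 1.4494
    (6,2) via x @ 1.7000  # hit
  → r_4 = 1.7000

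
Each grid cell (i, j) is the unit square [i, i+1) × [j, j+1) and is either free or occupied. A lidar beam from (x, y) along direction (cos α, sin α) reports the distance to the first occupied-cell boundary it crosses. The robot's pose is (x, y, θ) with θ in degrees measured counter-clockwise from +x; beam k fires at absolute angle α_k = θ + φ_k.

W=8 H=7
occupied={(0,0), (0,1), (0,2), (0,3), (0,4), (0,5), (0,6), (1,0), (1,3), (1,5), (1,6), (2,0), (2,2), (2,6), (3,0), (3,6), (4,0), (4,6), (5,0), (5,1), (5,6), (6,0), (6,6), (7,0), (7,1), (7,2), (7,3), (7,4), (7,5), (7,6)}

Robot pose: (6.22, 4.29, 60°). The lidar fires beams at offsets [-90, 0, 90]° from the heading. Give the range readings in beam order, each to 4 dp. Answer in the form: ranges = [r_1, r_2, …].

ranges = [0.9007, 1.5600, 3.4200]

beam 1: φ=-90°, α=330°
  dir = (cos 330°, sin 330°) = (0.8660, -0.5000); from cell (6,4)
  next x-line at t=0.9007, next y-line at t=0.5800; Δt_x=1.1547, Δt_y=2.0000
    y: enter (6,3) at t=0.5800
    x: enter (7,3) at t=0.9007 ← occupied
  → r_1 = 0.9007
beam 2: φ=0°, α=60°
  dir = (cos 60°, sin 60°) = (0.5000, 0.8660); from cell (6,4)
  next x-line at t=1.5600, next y-line at t=0.8198; Δt_x=2.0000, Δt_y=1.1547
    y: enter (6,5) at t=0.8198
    x: enter (7,5) at t=1.5600 ← occupied
  → r_2 = 1.5600
beam 3: φ=90°, α=150°
  dir = (cos 150°, sin 150°) = (-0.8660, 0.5000); from cell (6,4)
  next x-line at t=0.2540, next y-line at t=1.4200; Δt_x=1.1547, Δt_y=2.0000
    x: enter (5,4) at t=0.2540
    x: enter (4,4) at t=1.4087
    y: enter (4,5) at t=1.4200
    x: enter (3,5) at t=2.5634
    y: enter (3,6) at t=3.4200 ← occupied
  → r_3 = 3.4200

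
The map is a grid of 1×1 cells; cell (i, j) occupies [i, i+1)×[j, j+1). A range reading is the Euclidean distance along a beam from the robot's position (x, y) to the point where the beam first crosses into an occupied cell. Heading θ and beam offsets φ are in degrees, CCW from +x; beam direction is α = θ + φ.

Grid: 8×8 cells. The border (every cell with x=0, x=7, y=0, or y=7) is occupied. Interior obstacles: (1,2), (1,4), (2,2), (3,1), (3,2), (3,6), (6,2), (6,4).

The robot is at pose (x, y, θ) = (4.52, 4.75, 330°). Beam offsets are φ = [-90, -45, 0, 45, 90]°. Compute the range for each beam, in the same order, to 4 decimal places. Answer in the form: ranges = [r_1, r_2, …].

ranges = [2.0207, 3.8823, 2.8637, 2.5675, 2.5981]

beam 1: φ=-90°, α=240°
  dir = (cos 240°, sin 240°) = (-0.5000, -0.8660); from cell (4,4)
  next x-line at t=1.0400, next y-line at t=0.8660; Δt_x=2.0000, Δt_y=1.1547
    y: enter (4,3) at t=0.8660
    x: enter (3,3) at t=1.0400
    y: enter (3,2) at t=2.0207 ← occupied
  → r_1 = 2.0207
beam 2: φ=-45°, α=285°
  dir = (cos 285°, sin 285°) = (0.2588, -0.9659); from cell (4,4)
  next x-line at t=1.8546, next y-line at t=0.7765; Δt_x=3.8637, Δt_y=1.0353
    y: enter (4,3) at t=0.7765
    y: enter (4,2) at t=1.8117
    x: enter (5,2) at t=1.8546
    y: enter (5,1) at t=2.8470
    y: enter (5,0) at t=3.8823 ← occupied
  → r_2 = 3.8823
beam 3: φ=0°, α=330°
  dir = (cos 330°, sin 330°) = (0.8660, -0.5000); from cell (4,4)
  next x-line at t=0.5543, next y-line at t=1.5000; Δt_x=1.1547, Δt_y=2.0000
    x: enter (5,4) at t=0.5543
    y: enter (5,3) at t=1.5000
    x: enter (6,3) at t=1.7090
    x: enter (7,3) at t=2.8637 ← occupied
  → r_3 = 2.8637
beam 4: φ=45°, α=15°
  dir = (cos 15°, sin 15°) = (0.9659, 0.2588); from cell (4,4)
  next x-line at t=0.4969, next y-line at t=0.9659; Δt_x=1.0353, Δt_y=3.8637
    x: enter (5,4) at t=0.4969
    y: enter (5,5) at t=0.9659
    x: enter (6,5) at t=1.5322
    x: enter (7,5) at t=2.5675 ← occupied
  → r_4 = 2.5675
beam 5: φ=90°, α=60°
  dir = (cos 60°, sin 60°) = (0.5000, 0.8660); from cell (4,4)
  next x-line at t=0.9600, next y-line at t=0.2887; Δt_x=2.0000, Δt_y=1.1547
    y: enter (4,5) at t=0.2887
    x: enter (5,5) at t=0.9600
    y: enter (5,6) at t=1.4434
    y: enter (5,7) at t=2.5981 ← occupied
  → r_5 = 2.5981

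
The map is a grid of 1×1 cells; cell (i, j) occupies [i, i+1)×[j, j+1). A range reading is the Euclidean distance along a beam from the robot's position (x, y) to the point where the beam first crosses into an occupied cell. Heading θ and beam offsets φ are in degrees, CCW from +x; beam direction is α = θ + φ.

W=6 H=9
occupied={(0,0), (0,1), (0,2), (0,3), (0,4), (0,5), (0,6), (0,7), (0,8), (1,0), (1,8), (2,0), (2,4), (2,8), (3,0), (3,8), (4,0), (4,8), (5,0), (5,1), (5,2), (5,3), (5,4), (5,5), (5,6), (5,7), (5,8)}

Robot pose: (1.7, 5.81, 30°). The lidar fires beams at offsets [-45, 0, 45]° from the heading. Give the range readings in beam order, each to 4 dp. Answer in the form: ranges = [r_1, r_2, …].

beam 1: φ=-45°, α=345°
  d=(0.9659,-0.2588)  start (1,5)  tX=0.3106 tY=3.1296  stride 1/|dx|=1.0353 1/|dy|=3.8637
    cross x-line → (2,5), t=0.3106
    cross x-line → (3,5), t=1.3459
    cross x-line → (4,5), t=2.3811
    cross y-line → (4,4), t=3.1296
    cross x-line → (5,4), t=3.4164 (wall)
  → r_1 = 3.4164
beam 2: φ=0°, α=30°
  d=(0.8660,0.5000)  start (1,5)  tX=0.3464 tY=0.3800  stride 1/|dx|=1.1547 1/|dy|=2.0000
    cross x-line → (2,5), t=0.3464
    cross y-line → (2,6), t=0.3800
    cross x-line → (3,6), t=1.5011
    cross y-line → (3,7), t=2.3800
    cross x-line → (4,7), t=2.6558
    cross x-line → (5,7), t=3.8105 (wall)
  → r_2 = 3.8105
beam 3: φ=45°, α=75°
  d=(0.2588,0.9659)  start (1,5)  tX=1.1591 tY=0.1967  stride 1/|dx|=3.8637 1/|dy|=1.0353
    cross y-line → (1,6), t=0.1967
    cross x-line → (2,6), t=1.1591
    cross y-line → (2,7), t=1.2320
    cross y-line → (2,8), t=2.2673 (wall)
  → r_3 = 2.2673

ranges = [3.4164, 3.8105, 2.2673]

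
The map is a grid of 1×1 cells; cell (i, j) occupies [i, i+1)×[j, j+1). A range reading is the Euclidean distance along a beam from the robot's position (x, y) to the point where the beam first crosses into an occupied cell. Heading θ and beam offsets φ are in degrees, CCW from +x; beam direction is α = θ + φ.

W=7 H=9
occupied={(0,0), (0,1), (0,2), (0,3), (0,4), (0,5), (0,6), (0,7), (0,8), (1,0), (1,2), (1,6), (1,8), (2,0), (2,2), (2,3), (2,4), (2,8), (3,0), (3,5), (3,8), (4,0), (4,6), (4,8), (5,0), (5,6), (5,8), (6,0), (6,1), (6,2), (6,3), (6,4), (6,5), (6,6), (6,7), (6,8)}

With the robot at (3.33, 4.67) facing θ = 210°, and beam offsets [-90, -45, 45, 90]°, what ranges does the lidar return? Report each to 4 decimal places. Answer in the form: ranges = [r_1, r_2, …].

ranges = [0.3811, 0.3416, 1.2750, 4.2378]

beam 1: φ=-90°, α=120°
  direction (-0.5000, 0.8660); cell (3,4); t to first gridline: x 0.6600, y 0.3811 (then +2.0000 / +1.1547)
    (3,5) via y @ 0.3811  # hit
  → r_1 = 0.3811
beam 2: φ=-45°, α=165°
  direction (-0.9659, 0.2588); cell (3,4); t to first gridline: x 0.3416, y 1.2750 (then +1.0353 / +3.8637)
    (2,4) via x @ 0.3416  # hit
  → r_2 = 0.3416
beam 3: φ=45°, α=255°
  direction (-0.2588, -0.9659); cell (3,4); t to first gridline: x 1.2750, y 0.6936 (then +3.8637 / +1.0353)
    (3,3) via y @ 0.6936
    (2,3) via x @ 1.2750  # hit
  → r_3 = 1.2750
beam 4: φ=90°, α=300°
  direction (0.5000, -0.8660); cell (3,4); t to first gridline: x 1.3400, y 0.7736 (then +2.0000 / +1.1547)
    (3,3) via y @ 0.7736
    (4,3) via x @ 1.3400
    (4,2) via y @ 1.9283
    (4,1) via y @ 3.0831
    (5,1) via x @ 3.3400
    (5,0) via y @ 4.2378  # hit
  → r_4 = 4.2378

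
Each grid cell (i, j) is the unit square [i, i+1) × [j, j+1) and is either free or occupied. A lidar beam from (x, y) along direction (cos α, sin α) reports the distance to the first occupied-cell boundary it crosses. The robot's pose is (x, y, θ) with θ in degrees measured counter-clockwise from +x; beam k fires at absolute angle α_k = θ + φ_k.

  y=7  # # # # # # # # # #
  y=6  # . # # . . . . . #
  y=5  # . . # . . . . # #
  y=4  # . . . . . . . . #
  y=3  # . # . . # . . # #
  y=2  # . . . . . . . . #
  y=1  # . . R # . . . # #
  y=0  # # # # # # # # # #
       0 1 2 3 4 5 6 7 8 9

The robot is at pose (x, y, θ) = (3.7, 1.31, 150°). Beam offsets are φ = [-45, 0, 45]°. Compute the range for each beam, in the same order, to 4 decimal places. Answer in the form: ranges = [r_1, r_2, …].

ranges = [2.7046, 3.1177, 1.1977]

beam 1: φ=-45°, α=105°
  dir = (cos 105°, sin 105°) = (-0.2588, 0.9659); from cell (3,1)
  next x-line at t=2.7046, next y-line at t=0.7143; Δt_x=3.8637, Δt_y=1.0353
    y: enter (3,2) at t=0.7143
    y: enter (3,3) at t=1.7496
    x: enter (2,3) at t=2.7046 ← occupied
  → r_1 = 2.7046
beam 2: φ=0°, α=150°
  dir = (cos 150°, sin 150°) = (-0.8660, 0.5000); from cell (3,1)
  next x-line at t=0.8083, next y-line at t=1.3800; Δt_x=1.1547, Δt_y=2.0000
    x: enter (2,1) at t=0.8083
    y: enter (2,2) at t=1.3800
    x: enter (1,2) at t=1.9630
    x: enter (0,2) at t=3.1177 ← occupied
  → r_2 = 3.1177
beam 3: φ=45°, α=195°
  dir = (cos 195°, sin 195°) = (-0.9659, -0.2588); from cell (3,1)
  next x-line at t=0.7247, next y-line at t=1.1977; Δt_x=1.0353, Δt_y=3.8637
    x: enter (2,1) at t=0.7247
    y: enter (2,0) at t=1.1977 ← occupied
  → r_3 = 1.1977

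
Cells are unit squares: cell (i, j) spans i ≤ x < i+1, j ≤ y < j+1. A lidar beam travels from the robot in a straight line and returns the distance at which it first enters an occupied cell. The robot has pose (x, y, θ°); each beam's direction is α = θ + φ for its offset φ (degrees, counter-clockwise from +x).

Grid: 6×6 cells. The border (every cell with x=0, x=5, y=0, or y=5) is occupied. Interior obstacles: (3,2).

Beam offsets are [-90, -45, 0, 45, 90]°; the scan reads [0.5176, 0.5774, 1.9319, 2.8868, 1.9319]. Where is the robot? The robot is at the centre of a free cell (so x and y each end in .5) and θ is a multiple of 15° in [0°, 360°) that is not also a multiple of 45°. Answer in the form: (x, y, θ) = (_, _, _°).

Candidates: 15 free-cell centres × 16 headings = 240 poses. Raycast each; keep the one whose scan matches to 4 dp.
  (3.5, 4.5, 165°): beam 5 = 1.5529 ≠ 1.9319 ✗
  (1.5, 3.5, 210°): beam 1 = 1.0000 ≠ 0.5176 ✗
  (2.5, 2.5, 210°): beam 1 = 2.8868 ≠ 0.5176 ✗
  …
  (1.5, 3.5, 255°): r_1=0.5176, r_2=0.5774, r_3=1.9319, r_4=2.8868, r_5=1.9319 — all match ✓
Only this pose fits every beam.

(x, y, θ) = (1.5, 3.5, 255°)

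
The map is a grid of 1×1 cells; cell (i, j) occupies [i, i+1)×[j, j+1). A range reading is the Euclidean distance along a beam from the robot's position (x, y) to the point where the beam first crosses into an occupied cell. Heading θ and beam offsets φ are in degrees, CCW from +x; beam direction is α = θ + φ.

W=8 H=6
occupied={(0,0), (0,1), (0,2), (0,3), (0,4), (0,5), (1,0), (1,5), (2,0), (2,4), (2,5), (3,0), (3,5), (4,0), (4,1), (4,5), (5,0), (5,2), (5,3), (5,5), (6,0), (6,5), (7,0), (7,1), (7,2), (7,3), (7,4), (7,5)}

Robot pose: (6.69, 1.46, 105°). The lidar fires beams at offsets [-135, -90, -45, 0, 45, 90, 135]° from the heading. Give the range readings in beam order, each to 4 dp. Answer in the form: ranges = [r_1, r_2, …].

beam 1: φ=-135°, α=330°
  d=(0.8660,-0.5000)  start (6,1)  tX=0.3580 tY=0.9200  stride 1/|dx|=1.1547 1/|dy|=2.0000
    cross x-line → (7,1), t=0.3580 (wall)
  → r_1 = 0.3580
beam 2: φ=-90°, α=15°
  d=(0.9659,0.2588)  start (6,1)  tX=0.3209 tY=2.0864  stride 1/|dx|=1.0353 1/|dy|=3.8637
    cross x-line → (7,1), t=0.3209 (wall)
  → r_2 = 0.3209
beam 3: φ=-45°, α=60°
  d=(0.5000,0.8660)  start (6,1)  tX=0.6200 tY=0.6235  stride 1/|dx|=2.0000 1/|dy|=1.1547
    cross x-line → (7,1), t=0.6200 (wall)
  → r_3 = 0.6200
beam 4: φ=0°, α=105°
  d=(-0.2588,0.9659)  start (6,1)  tX=2.6660 tY=0.5590  stride 1/|dx|=3.8637 1/|dy|=1.0353
    cross y-line → (6,2), t=0.5590
    cross y-line → (6,3), t=1.5943
    cross y-line → (6,4), t=2.6296
    cross x-line → (5,4), t=2.6660
    cross y-line → (5,5), t=3.6649 (wall)
  → r_4 = 3.6649
beam 5: φ=45°, α=150°
  d=(-0.8660,0.5000)  start (6,1)  tX=0.7967 tY=1.0800  stride 1/|dx|=1.1547 1/|dy|=2.0000
    cross x-line → (5,1), t=0.7967
    cross y-line → (5,2), t=1.0800 (wall)
  → r_5 = 1.0800
beam 6: φ=90°, α=195°
  d=(-0.9659,-0.2588)  start (6,1)  tX=0.7143 tY=1.7773  stride 1/|dx|=1.0353 1/|dy|=3.8637
    cross x-line → (5,1), t=0.7143
    cross x-line → (4,1), t=1.7496 (wall)
  → r_6 = 1.7496
beam 7: φ=135°, α=240°
  d=(-0.5000,-0.8660)  start (6,1)  tX=1.3800 tY=0.5312  stride 1/|dx|=2.0000 1/|dy|=1.1547
    cross y-line → (6,0), t=0.5312 (wall)
  → r_7 = 0.5312

ranges = [0.3580, 0.3209, 0.6200, 3.6649, 1.0800, 1.7496, 0.5312]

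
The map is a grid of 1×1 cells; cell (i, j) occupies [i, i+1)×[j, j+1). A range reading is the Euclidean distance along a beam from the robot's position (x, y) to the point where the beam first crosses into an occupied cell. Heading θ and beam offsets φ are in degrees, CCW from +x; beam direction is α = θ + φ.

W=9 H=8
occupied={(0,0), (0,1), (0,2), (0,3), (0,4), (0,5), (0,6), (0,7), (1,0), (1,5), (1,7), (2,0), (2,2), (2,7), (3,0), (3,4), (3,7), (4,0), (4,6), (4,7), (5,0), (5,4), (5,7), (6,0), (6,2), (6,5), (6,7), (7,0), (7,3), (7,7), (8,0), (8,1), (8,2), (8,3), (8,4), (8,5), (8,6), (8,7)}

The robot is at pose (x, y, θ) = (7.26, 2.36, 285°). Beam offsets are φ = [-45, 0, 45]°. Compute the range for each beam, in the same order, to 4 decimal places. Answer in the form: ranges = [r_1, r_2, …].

ranges = [1.5704, 1.4080, 0.8545]

beam 1: φ=-45°, α=240°
  cosα=-0.5000 sinα=-0.8660 | (7,2) | tMaxX 0.5200 tMaxY 0.4157 | tΔX 2.0000 tΔY 1.1547
    t=0.4157 [y] (7,1)
    t=0.5200 [x] (6,1)
    t=1.5704 [y] (6,0) — stop
  → r_1 = 1.5704
beam 2: φ=0°, α=285°
  cosα=0.2588 sinα=-0.9659 | (7,2) | tMaxX 2.8591 tMaxY 0.3727 | tΔX 3.8637 tΔY 1.0353
    t=0.3727 [y] (7,1)
    t=1.4080 [y] (7,0) — stop
  → r_2 = 1.4080
beam 3: φ=45°, α=330°
  cosα=0.8660 sinα=-0.5000 | (7,2) | tMaxX 0.8545 tMaxY 0.7200 | tΔX 1.1547 tΔY 2.0000
    t=0.7200 [y] (7,1)
    t=0.8545 [x] (8,1) — stop
  → r_3 = 0.8545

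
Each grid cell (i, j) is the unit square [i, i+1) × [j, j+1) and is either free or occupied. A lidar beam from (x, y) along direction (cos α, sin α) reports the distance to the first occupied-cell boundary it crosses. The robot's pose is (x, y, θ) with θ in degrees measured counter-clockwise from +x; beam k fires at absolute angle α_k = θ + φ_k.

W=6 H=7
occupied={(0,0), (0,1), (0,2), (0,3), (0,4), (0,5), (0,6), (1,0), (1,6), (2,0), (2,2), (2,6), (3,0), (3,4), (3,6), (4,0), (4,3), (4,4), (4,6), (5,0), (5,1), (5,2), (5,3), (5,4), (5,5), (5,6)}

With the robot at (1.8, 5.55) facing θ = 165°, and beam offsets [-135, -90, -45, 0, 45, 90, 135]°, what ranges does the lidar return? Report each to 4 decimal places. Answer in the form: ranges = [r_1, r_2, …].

ranges = [0.9000, 0.4659, 0.5196, 0.8282, 0.9238, 3.0910, 5.2539]

beam 1: φ=-135°, α=30°
  dir = (cos 30°, sin 30°) = (0.8660, 0.5000); from cell (1,5)
  next x-line at t=0.2309, next y-line at t=0.9000; Δt_x=1.1547, Δt_y=2.0000
    x: enter (2,5) at t=0.2309
    y: enter (2,6) at t=0.9000 ← occupied
  → r_1 = 0.9000
beam 2: φ=-90°, α=75°
  dir = (cos 75°, sin 75°) = (0.2588, 0.9659); from cell (1,5)
  next x-line at t=0.7727, next y-line at t=0.4659; Δt_x=3.8637, Δt_y=1.0353
    y: enter (1,6) at t=0.4659 ← occupied
  → r_2 = 0.4659
beam 3: φ=-45°, α=120°
  dir = (cos 120°, sin 120°) = (-0.5000, 0.8660); from cell (1,5)
  next x-line at t=1.6000, next y-line at t=0.5196; Δt_x=2.0000, Δt_y=1.1547
    y: enter (1,6) at t=0.5196 ← occupied
  → r_3 = 0.5196
beam 4: φ=0°, α=165°
  dir = (cos 165°, sin 165°) = (-0.9659, 0.2588); from cell (1,5)
  next x-line at t=0.8282, next y-line at t=1.7387; Δt_x=1.0353, Δt_y=3.8637
    x: enter (0,5) at t=0.8282 ← occupied
  → r_4 = 0.8282
beam 5: φ=45°, α=210°
  dir = (cos 210°, sin 210°) = (-0.8660, -0.5000); from cell (1,5)
  next x-line at t=0.9238, next y-line at t=1.1000; Δt_x=1.1547, Δt_y=2.0000
    x: enter (0,5) at t=0.9238 ← occupied
  → r_5 = 0.9238
beam 6: φ=90°, α=255°
  dir = (cos 255°, sin 255°) = (-0.2588, -0.9659); from cell (1,5)
  next x-line at t=3.0910, next y-line at t=0.5694; Δt_x=3.8637, Δt_y=1.0353
    y: enter (1,4) at t=0.5694
    y: enter (1,3) at t=1.6047
    y: enter (1,2) at t=2.6400
    x: enter (0,2) at t=3.0910 ← occupied
  → r_6 = 3.0910
beam 7: φ=135°, α=300°
  dir = (cos 300°, sin 300°) = (0.5000, -0.8660); from cell (1,5)
  next x-line at t=0.4000, next y-line at t=0.6351; Δt_x=2.0000, Δt_y=1.1547
    x: enter (2,5) at t=0.4000
    y: enter (2,4) at t=0.6351
    y: enter (2,3) at t=1.7898
    x: enter (3,3) at t=2.4000
    y: enter (3,2) at t=2.9445
    y: enter (3,1) at t=4.0992
    x: enter (4,1) at t=4.4000
    y: enter (4,0) at t=5.2539 ← occupied
  → r_7 = 5.2539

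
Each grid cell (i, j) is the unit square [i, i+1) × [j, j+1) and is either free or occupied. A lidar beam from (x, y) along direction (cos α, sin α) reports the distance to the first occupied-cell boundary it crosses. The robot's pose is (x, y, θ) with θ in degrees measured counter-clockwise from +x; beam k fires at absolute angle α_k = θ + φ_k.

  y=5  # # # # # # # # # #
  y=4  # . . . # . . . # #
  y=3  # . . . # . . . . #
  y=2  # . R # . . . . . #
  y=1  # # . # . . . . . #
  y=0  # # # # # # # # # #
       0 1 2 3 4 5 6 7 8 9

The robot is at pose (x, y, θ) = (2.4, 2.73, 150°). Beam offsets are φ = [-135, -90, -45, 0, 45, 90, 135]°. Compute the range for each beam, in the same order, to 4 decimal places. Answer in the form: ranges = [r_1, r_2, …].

beam 1: φ=-135°, α=15°
  dir = (cos 15°, sin 15°) = (0.9659, 0.2588); from cell (2,2)
  next x-line at t=0.6212, next y-line at t=1.0432; Δt_x=1.0353, Δt_y=3.8637
    x: enter (3,2) at t=0.6212 ← occupied
  → r_1 = 0.6212
beam 2: φ=-90°, α=60°
  dir = (cos 60°, sin 60°) = (0.5000, 0.8660); from cell (2,2)
  next x-line at t=1.2000, next y-line at t=0.3118; Δt_x=2.0000, Δt_y=1.1547
    y: enter (2,3) at t=0.3118
    x: enter (3,3) at t=1.2000
    y: enter (3,4) at t=1.4665
    y: enter (3,5) at t=2.6212 ← occupied
  → r_2 = 2.6212
beam 3: φ=-45°, α=105°
  dir = (cos 105°, sin 105°) = (-0.2588, 0.9659); from cell (2,2)
  next x-line at t=1.5455, next y-line at t=0.2795; Δt_x=3.8637, Δt_y=1.0353
    y: enter (2,3) at t=0.2795
    y: enter (2,4) at t=1.3148
    x: enter (1,4) at t=1.5455
    y: enter (1,5) at t=2.3501 ← occupied
  → r_3 = 2.3501
beam 4: φ=0°, α=150°
  dir = (cos 150°, sin 150°) = (-0.8660, 0.5000); from cell (2,2)
  next x-line at t=0.4619, next y-line at t=0.5400; Δt_x=1.1547, Δt_y=2.0000
    x: enter (1,2) at t=0.4619
    y: enter (1,3) at t=0.5400
    x: enter (0,3) at t=1.6166 ← occupied
  → r_4 = 1.6166
beam 5: φ=45°, α=195°
  dir = (cos 195°, sin 195°) = (-0.9659, -0.2588); from cell (2,2)
  next x-line at t=0.4141, next y-line at t=2.8205; Δt_x=1.0353, Δt_y=3.8637
    x: enter (1,2) at t=0.4141
    x: enter (0,2) at t=1.4494 ← occupied
  → r_5 = 1.4494
beam 6: φ=90°, α=240°
  dir = (cos 240°, sin 240°) = (-0.5000, -0.8660); from cell (2,2)
  next x-line at t=0.8000, next y-line at t=0.8429; Δt_x=2.0000, Δt_y=1.1547
    x: enter (1,2) at t=0.8000
    y: enter (1,1) at t=0.8429 ← occupied
  → r_6 = 0.8429
beam 7: φ=135°, α=285°
  dir = (cos 285°, sin 285°) = (0.2588, -0.9659); from cell (2,2)
  next x-line at t=2.3182, next y-line at t=0.7558; Δt_x=3.8637, Δt_y=1.0353
    y: enter (2,1) at t=0.7558
    y: enter (2,0) at t=1.7910 ← occupied
  → r_7 = 1.7910

ranges = [0.6212, 2.6212, 2.3501, 1.6166, 1.4494, 0.8429, 1.7910]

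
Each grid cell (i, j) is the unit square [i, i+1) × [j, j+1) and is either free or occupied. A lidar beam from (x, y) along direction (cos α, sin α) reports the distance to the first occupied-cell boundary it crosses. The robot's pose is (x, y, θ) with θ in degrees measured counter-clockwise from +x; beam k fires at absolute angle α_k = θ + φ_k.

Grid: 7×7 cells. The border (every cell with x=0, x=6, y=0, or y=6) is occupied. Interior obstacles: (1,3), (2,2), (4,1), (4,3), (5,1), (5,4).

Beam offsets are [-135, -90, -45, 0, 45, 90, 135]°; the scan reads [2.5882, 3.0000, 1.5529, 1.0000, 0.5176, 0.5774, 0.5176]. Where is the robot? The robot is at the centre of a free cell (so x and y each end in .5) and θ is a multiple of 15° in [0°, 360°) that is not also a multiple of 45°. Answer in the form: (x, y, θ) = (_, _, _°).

(x, y, θ) = (1.5, 4.5, 120°)

Candidates: 19 free-cell centres × 16 headings = 304 poses. Raycast each; keep the one whose scan matches to 4 dp.
  (4.5, 5.5, 195°): beam 1 = 0.5774 ≠ 2.5882 ✗
  (4.5, 4.5, 150°): beam 1 = 0.5176 ≠ 2.5882 ✗
  (1.5, 5.5, 30°): beam 1 = 1.5529 ≠ 2.5882 ✗
  (3.5, 1.5, 60°): beam 1 = 0.5176 ≠ 2.5882 ✗
  (3.5, 2.5, 30°): beam 1 = 1.5529 ≠ 2.5882 ✗
  …
  (1.5, 4.5, 120°): r_1=2.5882, r_2=3.0000, r_3=1.5529, r_4=1.0000, r_5=0.5176, r_6=0.5774, r_7=0.5176 — all match ✓
Unique over the lattice → pose = (1.5, 4.5, 120°).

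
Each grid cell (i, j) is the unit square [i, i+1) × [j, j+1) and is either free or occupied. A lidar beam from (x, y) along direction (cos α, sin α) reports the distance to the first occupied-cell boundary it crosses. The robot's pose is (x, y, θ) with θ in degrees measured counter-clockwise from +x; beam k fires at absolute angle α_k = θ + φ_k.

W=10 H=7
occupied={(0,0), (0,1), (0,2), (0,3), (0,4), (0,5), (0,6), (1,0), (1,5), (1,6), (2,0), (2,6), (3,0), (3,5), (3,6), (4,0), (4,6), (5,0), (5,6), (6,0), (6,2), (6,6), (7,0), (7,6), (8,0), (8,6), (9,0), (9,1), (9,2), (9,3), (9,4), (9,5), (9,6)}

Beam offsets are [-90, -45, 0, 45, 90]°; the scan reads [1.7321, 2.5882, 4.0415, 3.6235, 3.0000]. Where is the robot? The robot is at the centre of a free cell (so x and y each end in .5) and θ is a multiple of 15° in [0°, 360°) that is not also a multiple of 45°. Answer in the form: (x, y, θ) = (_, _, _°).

Enumerate (i+0.5, j+0.5, θ) over the 37 free cells and 16 admissible headings. For each, cast all 5 beams and compare to the given ranges.
  (2.5, 5.5, 210°): beam 1 = 0.5774 ≠ 1.7321 ✗
  (5.5, 4.5, 150°): beam 2 = 1.5529 ≠ 2.5882 ✗
  (4.5, 1.5, 345°): beam 1 = 0.5176 ≠ 1.7321 ✗
  (5.5, 3.5, 150°): beam 1 = 2.8868 ≠ 1.7321 ✗
  …
  (3.5, 4.5, 240°): r_1=1.7321, r_2=2.5882, r_3=4.0415, r_4=3.6235, r_5=3.0000 — all match ✓
Unique over the lattice → pose = (3.5, 4.5, 240°).

(x, y, θ) = (3.5, 4.5, 240°)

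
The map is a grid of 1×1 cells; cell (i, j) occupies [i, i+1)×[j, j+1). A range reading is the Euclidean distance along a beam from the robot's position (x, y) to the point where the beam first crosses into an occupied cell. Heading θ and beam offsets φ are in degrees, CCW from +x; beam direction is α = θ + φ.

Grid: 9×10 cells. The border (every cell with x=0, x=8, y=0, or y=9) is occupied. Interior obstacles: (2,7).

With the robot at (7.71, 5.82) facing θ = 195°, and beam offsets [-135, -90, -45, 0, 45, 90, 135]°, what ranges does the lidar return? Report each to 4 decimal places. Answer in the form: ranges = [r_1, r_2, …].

beam 1: φ=-135°, α=60°
  cosα=0.5000 sinα=0.8660 | (7,5) | tMaxX 0.5800 tMaxY 0.2078 | tΔX 2.0000 tΔY 1.1547
    t=0.2078 [y] (7,6)
    t=0.5800 [x] (8,6) — stop
  → r_1 = 0.5800
beam 2: φ=-90°, α=105°
  cosα=-0.2588 sinα=0.9659 | (7,5) | tMaxX 2.7432 tMaxY 0.1863 | tΔX 3.8637 tΔY 1.0353
    t=0.1863 [y] (7,6)
    t=1.2216 [y] (7,7)
    t=2.2569 [y] (7,8)
    t=2.7432 [x] (6,8)
    t=3.2922 [y] (6,9) — stop
  → r_2 = 3.2922
beam 3: φ=-45°, α=150°
  cosα=-0.8660 sinα=0.5000 | (7,5) | tMaxX 0.8198 tMaxY 0.3600 | tΔX 1.1547 tΔY 2.0000
    t=0.3600 [y] (7,6)
    t=0.8198 [x] (6,6)
    t=1.9745 [x] (5,6)
    t=2.3600 [y] (5,7)
    t=3.1292 [x] (4,7)
    t=4.2839 [x] (3,7)
    t=4.3600 [y] (3,8)
    t=5.4386 [x] (2,8)
    t=6.3600 [y] (2,9) — stop
  → r_3 = 6.3600
beam 4: φ=0°, α=195°
  cosα=-0.9659 sinα=-0.2588 | (7,5) | tMaxX 0.7350 tMaxY 3.1682 | tΔX 1.0353 tΔY 3.8637
    t=0.7350 [x] (6,5)
    t=1.7703 [x] (5,5)
    t=2.8056 [x] (4,5)
    t=3.1682 [y] (4,4)
    t=3.8409 [x] (3,4)
    t=4.8762 [x] (2,4)
    t=5.9114 [x] (1,4)
    t=6.9467 [x] (0,4) — stop
  → r_4 = 6.9467
beam 5: φ=45°, α=240°
  cosα=-0.5000 sinα=-0.8660 | (7,5) | tMaxX 1.4200 tMaxY 0.9469 | tΔX 2.0000 tΔY 1.1547
    t=0.9469 [y] (7,4)
    t=1.4200 [x] (6,4)
    t=2.1016 [y] (6,3)
    t=3.2563 [y] (6,2)
    t=3.4200 [x] (5,2)
    t=4.4110 [y] (5,1)
    t=5.4200 [x] (4,1)
    t=5.5657 [y] (4,0) — stop
  → r_5 = 5.5657
beam 6: φ=90°, α=285°
  cosα=0.2588 sinα=-0.9659 | (7,5) | tMaxX 1.1205 tMaxY 0.8489 | tΔX 3.8637 tΔY 1.0353
    t=0.8489 [y] (7,4)
    t=1.1205 [x] (8,4) — stop
  → r_6 = 1.1205
beam 7: φ=135°, α=330°
  cosα=0.8660 sinα=-0.5000 | (7,5) | tMaxX 0.3349 tMaxY 1.6400 | tΔX 1.1547 tΔY 2.0000
    t=0.3349 [x] (8,5) — stop
  → r_7 = 0.3349

ranges = [0.5800, 3.2922, 6.3600, 6.9467, 5.5657, 1.1205, 0.3349]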